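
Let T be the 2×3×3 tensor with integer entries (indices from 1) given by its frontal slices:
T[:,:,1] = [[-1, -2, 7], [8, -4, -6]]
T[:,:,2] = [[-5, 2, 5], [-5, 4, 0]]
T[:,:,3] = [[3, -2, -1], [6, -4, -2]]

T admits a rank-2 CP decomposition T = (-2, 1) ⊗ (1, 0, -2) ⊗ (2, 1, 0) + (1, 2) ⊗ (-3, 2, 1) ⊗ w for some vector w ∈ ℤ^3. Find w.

w = (-1, 1, -1)

Subtract the known terms from T to get the rank-1 residual R = (1, 2) ⊗ (-3, 2, 1) ⊗ w, so R[i,j,k] = a[i]·b[j]·w[k]. Pick indices with nonzero a[1]·b[1] = (1)·(-3) = -3. Only the fibre through (1,1,·) is needed: R[1,1,:] = T[1,1,:] − Σₗ aₗ[1]bₗ[1]cₗ = [-1, -5, 3] − (-2)·(1)·(2, 1, 0) = [3, -3, 3]. Then w[k] = R[1,1,k] / -3 for each k, giving w = [3, -3, 3] / -3 = (-1, 1, -1).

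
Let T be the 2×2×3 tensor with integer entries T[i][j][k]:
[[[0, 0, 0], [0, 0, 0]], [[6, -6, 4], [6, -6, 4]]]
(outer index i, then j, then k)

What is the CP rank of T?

Lower bound: T ≠ 0 (e.g. T[1,0,0] = 6), so rank(T) ≥ 1.
Upper bound: if T = a ∘ b ∘ c then every fibre of T is a multiple of the corresponding factor, so read the factors off the fibres through the nonzero entry T[1,0,0] = 6.
The mode-1 fibre T[:,0,0] = [0, 6] gives a = (0, 1) (primitive direction); the mode-2 fibre T[1,:,0] = [6, 6] gives b = (1, 1); then c[k] = T[1,0,k] / (a[1]·b[0]) = [6, -6, 4] / 1 = (6, -6, 4).
Expanding (0, 1) ∘ (1, 1) ∘ (6, -6, 4) reproduces all 12 entries of T, so T = (0, 1) ∘ (1, 1) ∘ (6, -6, 4) and rank(T) ≤ 1.
These bounds meet, so rank(T) = 1.

1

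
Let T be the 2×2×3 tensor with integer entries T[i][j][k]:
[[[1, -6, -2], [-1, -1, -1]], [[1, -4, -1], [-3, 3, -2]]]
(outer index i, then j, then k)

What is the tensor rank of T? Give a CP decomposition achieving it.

rank(T) = 3

Lower bound: the mode-3 unfolding of T (rows indexed by k, columns by (i,j) = (0,0), (0,1), (1,0), (1,1)) is [[1, -1, 1, -3], [-6, -1, -4, 3], [-2, -1, -1, -2]].
There the 3×3 minor on rows k ∈ {0, 1, 2}, columns (i,j) ∈ {(0,0), (0,1), (1,0)} is det [[1, -1, 1], [-6, -1, -4], [-2, -1, -1]] = -1 ≠ 0, so this unfolding has rank ≥ 3; CP rank is at least every unfolding rank, so rank(T) ≥ 3. (Flattening ranks never certify an upper bound on CP rank; for that we must actually write T with 3 rank-1 terms.)
Upper bound: T is a sum of 3 rank-1 terms, T = (1, -1) ⊗ (0, 1) ⊗ (1, -1, 1) + (1, 1) ⊗ (1, -2) ⊗ (1, -2, 0) + (2, 1) ⊗ (1, 1) ⊗ (0, -2, -1) (one valid choice — decompositions are not unique — normalised so each a, b is primitive with positive first nonzero entry; check it by expanding all entries), so rank(T) ≤ 3.
These bounds meet, so rank(T) = 3.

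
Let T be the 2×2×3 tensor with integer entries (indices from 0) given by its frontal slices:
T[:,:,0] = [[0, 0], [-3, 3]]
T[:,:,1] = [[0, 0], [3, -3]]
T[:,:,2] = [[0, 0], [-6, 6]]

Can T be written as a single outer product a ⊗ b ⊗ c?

Yes

The mode-1 fibre T[:,0,0] = [0, -3] gives a = (0, 1) (primitive direction); the mode-2 fibre T[1,:,0] = [-3, 3] gives b = (1, -1); then c[k] = T[1,0,k] / (a[1]·b[0]) = [-3, 3, -6] / 1 = (-3, 3, -6).
Expanding (0, 1) ⊗ (1, -1) ⊗ (-3, 3, -6) reproduces all 12 entries of T, so T = (0, 1) ⊗ (1, -1) ⊗ (-3, 3, -6) and rank(T) ≤ 1.
Equivalently every frontal slice T[:,:,k] is c[k] times the rank-1 matrix (0, 1) ⊗ (1, -1). So T has rank 1 (it is nonzero).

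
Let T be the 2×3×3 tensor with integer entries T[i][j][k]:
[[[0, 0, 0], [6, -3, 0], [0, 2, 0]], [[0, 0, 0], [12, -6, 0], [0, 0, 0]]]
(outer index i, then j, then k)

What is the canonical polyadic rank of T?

2

Lower bound: the mode-3 unfolding of T (rows indexed by k, columns by (i,j) = (0,0), (0,1), (0,2), (1,0), (1,1), (1,2)) is [[0, 6, 0, 0, 12, 0], [0, -3, 2, 0, -6, 0], [0, 0, 0, 0, 0, 0]].
There the 2×2 minor on rows k ∈ {0, 1}, columns (i,j) ∈ {(0,1), (0,2)} is det [[6, 0], [-3, 2]] = 12 ≠ 0, so this unfolding has rank ≥ 2; CP rank is at least every unfolding rank, so rank(T) ≥ 2. (Flattening ranks never certify an upper bound on CP rank; for that we must actually write T with 2 rank-1 terms.)
Upper bound — finding two terms. Write S_k = T[:,:,k] for the frontal slices: S₀ = [[0, 6, 0], [0, 12, 0]], S₁ = [[0, -3, 2], [0, -6, 0]], S₂ = [[0, 0, 0], [0, 0, 0]].
If T = a₁ ∘ b₁ ∘ c₁ + a₂ ∘ b₂ ∘ c₂ then each S_k = c₁[k]·a₁b₁ᵀ + c₂[k]·a₂b₂ᵀ. S₀ and S₁ are linearly independent, so a₁b₁ᵀ and a₂b₂ᵀ must span the same plane of matrices: they are the rank-1 matrices of the form x·S₀ + y·S₁.
The 2×2 minor of x·S₀ + y·S₁ on rows {0,1}, columns {1,2} is −24·xy + 12·y² = (-12)·(2·x − y)(y), vanishing at (x:y) = (1:2) and (1:0).
M₁ = S₀ + 2·S₁ = [[0, 0, 4], [0, 0, 0]] = 4·(1, 0)(0, 0, 1)ᵀ and M₂ = S₀ = [[0, 6, 0], [0, 12, 0]] = 6·(1, 2)(0, 1, 0)ᵀ, so take a₁ = (1, 0), b₁ = (0, 0, 1), a₂ = (1, 2), b₂ = (0, 1, 0).
Each slice is an integer combination of E₁ = a₁b₁ᵀ and E₂ = a₂b₂ᵀ: S₀ = 6·E₂, S₁ = 2·E₁ − 3·E₂, S₂ = 0; reading off coefficients, c₁ = (0, 2, 0) and c₂ = (6, -3, 0).
Hence T = (1, 0) ∘ (0, 0, 1) ∘ (0, 2, 0) + (1, 2) ∘ (0, 1, 0) ∘ (6, -3, 0), so rank(T) ≤ 2.
These bounds meet, so rank(T) = 2.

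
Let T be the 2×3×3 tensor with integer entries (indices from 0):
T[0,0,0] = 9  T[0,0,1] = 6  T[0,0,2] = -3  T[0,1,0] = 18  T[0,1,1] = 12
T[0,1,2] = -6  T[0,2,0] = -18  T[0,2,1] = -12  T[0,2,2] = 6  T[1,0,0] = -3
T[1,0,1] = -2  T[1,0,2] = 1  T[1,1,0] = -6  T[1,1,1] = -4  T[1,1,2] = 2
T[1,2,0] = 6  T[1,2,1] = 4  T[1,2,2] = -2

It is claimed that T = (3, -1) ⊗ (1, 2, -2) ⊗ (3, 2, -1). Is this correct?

Yes

Reconstruct entrywise from the claimed factors. For example, T[0,1,2] = -6 and Σₗ aₗ[0]bₗ[1]cₗ[2] = (3)·(2)·(-1) = -6; checking all 18 entries, every one matches. The claim holds.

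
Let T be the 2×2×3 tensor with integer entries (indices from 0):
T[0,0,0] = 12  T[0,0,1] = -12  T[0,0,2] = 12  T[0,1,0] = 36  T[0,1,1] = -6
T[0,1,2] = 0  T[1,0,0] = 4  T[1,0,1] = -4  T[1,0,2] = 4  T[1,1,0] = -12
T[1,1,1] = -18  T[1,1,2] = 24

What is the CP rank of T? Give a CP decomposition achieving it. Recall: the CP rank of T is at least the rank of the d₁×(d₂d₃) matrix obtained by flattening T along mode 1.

rank(T) = 2

Lower bound: the mode-1 unfolding of T (rows indexed by i, columns by (j,k) = (0,0), (0,1), (0,2), (1,0), (1,1), (1,2)) is [[12, -12, 12, 36, -6, 0], [4, -4, 4, -12, -18, 24]].
There the 2×2 minor on rows i ∈ {0, 1}, columns (j,k) ∈ {(0,0), (1,0)} is det [[12, 36], [4, -12]] = -288 ≠ 0, so this unfolding has rank ≥ 2; CP rank is at least every unfolding rank, so rank(T) ≥ 2. (This is only a lower bound: in general the CP rank may exceed every unfolding rank, so we still need to exhibit 2 rank-1 terms summing to T.)
Upper bound — finding two terms. Write S_k = T[:,:,k] for the frontal slices: S₀ = [[12, 36], [4, -12]], S₁ = [[-12, -6], [-4, -18]], S₂ = [[12, 0], [4, 24]].
If T = a₁ (x) b₁ (x) c₁ + a₂ (x) b₂ (x) c₂ then each S_k = c₁[k]·a₁b₁ᵀ + c₂[k]·a₂b₂ᵀ. S₀ and S₁ are linearly independent, so a₁b₁ᵀ and a₂b₂ᵀ must span the same plane of matrices: they are the rank-1 matrices of the form x·S₀ + y·S₁.
det(x·S₀ + y·S₁) is −288·x² + 96·xy + 192·y² = (-96)·(3·x + 2·y)(x − y), vanishing at (x:y) = (2:-3) and (1:1).
M₁ = 2·S₀ − 3·S₁ = [[60, 90], [20, 30]] = 10·[3, 1][2, 3]ᵀ and M₂ = S₀ + S₁ = [[0, 30], [0, -30]] = 30·[1, -1][0, 1]ᵀ, so take a₁ = [3, 1], b₁ = [2, 3], a₂ = [1, -1], b₂ = [0, 1].
Each slice is an integer combination of E₁ = a₁b₁ᵀ and E₂ = a₂b₂ᵀ: S₀ = 2·E₁ + 18·E₂, S₁ = −2·E₁ + 12·E₂, S₂ = 2·E₁ − 18·E₂; reading off coefficients, c₁ = [2, -2, 2] and c₂ = [18, 12, -18].
Hence T = [3, 1] (x) [2, 3] (x) [2, -2, 2] + [1, -1] (x) [0, 1] (x) [18, 12, -18], so rank(T) ≤ 2.
These bounds meet, so rank(T) = 2.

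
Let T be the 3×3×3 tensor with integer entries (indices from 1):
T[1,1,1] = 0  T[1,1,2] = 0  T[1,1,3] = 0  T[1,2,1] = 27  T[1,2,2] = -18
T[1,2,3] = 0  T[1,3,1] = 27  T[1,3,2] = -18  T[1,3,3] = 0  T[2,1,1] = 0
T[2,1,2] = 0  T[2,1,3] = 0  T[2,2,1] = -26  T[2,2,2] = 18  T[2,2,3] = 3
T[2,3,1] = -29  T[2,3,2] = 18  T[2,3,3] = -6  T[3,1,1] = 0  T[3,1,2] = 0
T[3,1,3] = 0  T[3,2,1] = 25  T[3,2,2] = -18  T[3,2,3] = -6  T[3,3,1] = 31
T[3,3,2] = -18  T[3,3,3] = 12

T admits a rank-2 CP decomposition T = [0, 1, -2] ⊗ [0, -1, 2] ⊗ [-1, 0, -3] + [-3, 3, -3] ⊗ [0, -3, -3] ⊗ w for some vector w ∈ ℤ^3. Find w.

Subtract the known terms from T to get the rank-1 residual R = [-3, 3, -3] ⊗ [0, -3, -3] ⊗ w, so R[i,j,k] = a[i]·b[j]·w[k]. Pick indices with nonzero a[1]·b[2] = (-3)·(-3) = 9. Only the fibre through (1,2,·) is needed: R[1,2,:] = T[1,2,:] − Σₗ aₗ[1]bₗ[2]cₗ = [27, -18, 0] − (0)·(-1)·[-1, 0, -3] = [27, -18, 0]. Then w[k] = R[1,2,k] / 9 for each k, giving w = [27, -18, 0] / 9 = [3, -2, 0].

w = [3, -2, 0]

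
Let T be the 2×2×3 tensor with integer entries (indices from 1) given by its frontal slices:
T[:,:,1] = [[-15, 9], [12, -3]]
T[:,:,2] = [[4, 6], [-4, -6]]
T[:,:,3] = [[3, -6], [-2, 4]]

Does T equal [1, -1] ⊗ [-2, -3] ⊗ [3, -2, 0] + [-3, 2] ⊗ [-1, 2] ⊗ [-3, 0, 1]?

Reconstruct entrywise from the claimed factors. For example, T[2,1,3] = -2 and Σₗ aₗ[2]bₗ[1]cₗ[3] = (-1)·(-2)·(0) + (2)·(-1)·(1) = -2; checking all 12 entries, every one matches. The claim holds.

Yes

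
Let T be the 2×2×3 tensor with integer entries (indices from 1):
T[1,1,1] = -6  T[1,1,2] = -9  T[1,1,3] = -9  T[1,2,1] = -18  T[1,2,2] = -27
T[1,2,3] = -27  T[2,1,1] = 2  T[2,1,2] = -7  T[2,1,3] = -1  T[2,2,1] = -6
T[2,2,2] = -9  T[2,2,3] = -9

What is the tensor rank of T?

2

Lower bound: the mode-3 unfolding of T (rows indexed by k, columns by (i,j) = (1,1), (1,2), (2,1), (2,2)) is [[-6, -18, 2, -6], [-9, -27, -7, -9], [-9, -27, -1, -9]].
There the 2×2 minor on rows k ∈ {1, 2}, columns (i,j) ∈ {(1,1), (2,1)} is det [[-6, 2], [-9, -7]] = 60 ≠ 0, so this unfolding has rank ≥ 2; CP rank is at least every unfolding rank, so rank(T) ≥ 2. (This is only a lower bound: in general the CP rank may exceed every unfolding rank, so we still need to exhibit 2 rank-1 terms summing to T.)
Upper bound — finding two terms. Write S_k = T[:,:,k] for the frontal slices: S₁ = [[-6, -18], [2, -6]], S₂ = [[-9, -27], [-7, -9]], S₃ = [[-9, -27], [-1, -9]].
If T = a₁ ⊗ b₁ ⊗ c₁ + a₂ ⊗ b₂ ⊗ c₂ then each S_k = c₁[k]·a₁b₁ᵀ + c₂[k]·a₂b₂ᵀ. S₁ and S₂ are linearly independent, so a₁b₁ᵀ and a₂b₂ᵀ must span the same plane of matrices: they are the rank-1 matrices of the form x·S₁ + y·S₂.
det(x·S₁ + y·S₂) is 72·x² + 36·xy − 108·y² = 36·(2·x + 3·y)(x − y), vanishing at (x:y) = (3:-2) and (1:1).
M₁ = 3·S₁ − 2·S₂ = [[0, 0], [20, 0]] = 20·[0, 1][1, 0]ᵀ and M₂ = S₁ + S₂ = [[-15, -45], [-5, -15]] = (-5)·[3, 1][1, 3]ᵀ, so take a₁ = [0, 1], b₁ = [1, 0], a₂ = [3, 1], b₂ = [1, 3].
Each slice is an integer combination of E₁ = a₁b₁ᵀ and E₂ = a₂b₂ᵀ: S₁ = 4·E₁ − 2·E₂, S₂ = −4·E₁ − 3·E₂, S₃ = 2·E₁ − 3·E₂; reading off coefficients, c₁ = [4, -4, 2] and c₂ = [-2, -3, -3].
Hence T = [0, 1] ⊗ [1, 0] ⊗ [4, -4, 2] + [3, 1] ⊗ [1, 3] ⊗ [-2, -3, -3], so rank(T) ≤ 2.
These bounds meet, so rank(T) = 2.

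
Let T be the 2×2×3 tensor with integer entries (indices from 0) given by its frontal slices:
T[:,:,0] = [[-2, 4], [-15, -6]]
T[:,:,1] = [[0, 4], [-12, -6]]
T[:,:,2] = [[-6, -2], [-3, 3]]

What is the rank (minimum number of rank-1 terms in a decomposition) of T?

Lower bound: in the mode-2 unfolding of T (rows indexed by j, columns by (i,k)) the 2×2 minor on rows j ∈ {0, 1}, columns (i,k) ∈ {(0,0), (0,1)} is det [[-2, 0], [4, 4]] = -8 ≠ 0, so that unfolding has rank ≥ 2 and hence rank(T) ≥ 2 (CP rank is at least every unfolding rank, though it can be larger).
Upper bound: with S_k = T[:,:,k], the two rank-1 terms a₁b₁ᵀ, a₂b₂ᵀ are the rank-1 members of the pencil x·S₀ + y·S₁.
det(x·S₀ + y·S₁) is 72·x² + 120·xy + 48·y² = 24·(3·x + 2·y)(x + y), vanishing at (x:y) = (2:-3) and (1:-1).
M₁ = 2·S₀ − 3·S₁ = [[-4, -4], [6, 6]] = (-2)·[2, -3][1, 1]ᵀ and M₂ = S₀ − S₁ = [[-2, 0], [-3, 0]] = −[2, 3][1, 0]ᵀ, so take a₁ = [2, -3], b₁ = [1, 1], a₂ = [2, 3], b₂ = [1, 0].
Each slice is an integer combination of E₁ = a₁b₁ᵀ and E₂ = a₂b₂ᵀ: S₀ = 2·E₁ − 3·E₂, S₁ = 2·E₁ − 2·E₂, S₂ = −E₁ − 2·E₂; reading off coefficients, c₁ = [2, 2, -1] and c₂ = [-3, -2, -2].
Hence T = [2, -3] ⊗ [1, 1] ⊗ [2, 2, -1] + [2, 3] ⊗ [1, 0] ⊗ [-3, -2, -2], so rank(T) ≤ 2.
These bounds meet, so rank(T) = 2.

2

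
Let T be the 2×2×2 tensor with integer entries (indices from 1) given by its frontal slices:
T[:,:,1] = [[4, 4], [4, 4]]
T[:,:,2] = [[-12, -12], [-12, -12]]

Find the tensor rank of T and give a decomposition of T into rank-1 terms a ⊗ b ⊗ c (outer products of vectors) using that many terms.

Lower bound: T ≠ 0 (e.g. T[1,1,1] = 4), so rank(T) ≥ 1.
Upper bound: if T = a ⊗ b ⊗ c then every fibre of T is a multiple of the corresponding factor, so read the factors off the fibres through the nonzero entry T[1,1,1] = 4.
The mode-1 fibre T[:,1,1] = [4, 4] gives a = [1, 1] (primitive direction); the mode-2 fibre T[1,:,1] = [4, 4] gives b = [1, 1]; then c[k] = T[1,1,k] / (a[1]·b[1]) = [4, -12] / 1 = [4, -12].
Expanding [1, 1] ⊗ [1, 1] ⊗ [4, -12] reproduces all 8 entries of T, so T = [1, 1] ⊗ [1, 1] ⊗ [4, -12] and rank(T) ≤ 1.
These bounds meet, so rank(T) = 1.

rank(T) = 1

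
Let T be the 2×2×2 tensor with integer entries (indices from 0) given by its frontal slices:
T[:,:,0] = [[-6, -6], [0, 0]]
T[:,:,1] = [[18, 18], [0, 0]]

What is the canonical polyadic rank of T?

1

Lower bound: T ≠ 0 (e.g. T[0,0,0] = -6), so rank(T) ≥ 1.
Upper bound: if T = a ⊗ b ⊗ c then every fibre of T is a multiple of the corresponding factor, so read the factors off the fibres through the nonzero entry T[0,0,0] = -6.
The mode-1 fibre T[:,0,0] = [-6, 0] gives a = (1, 0) (primitive direction); the mode-2 fibre T[0,:,0] = [-6, -6] gives b = (1, 1); then c[k] = T[0,0,k] / (a[0]·b[0]) = [-6, 18] / 1 = (-6, 18).
Expanding (1, 0) ⊗ (1, 1) ⊗ (-6, 18) reproduces all 8 entries of T, so T = (1, 0) ⊗ (1, 1) ⊗ (-6, 18) and rank(T) ≤ 1.
These bounds meet, so rank(T) = 1.
Check entry T[0,0,0] = -6: (1)·(1)·(-6) = -6.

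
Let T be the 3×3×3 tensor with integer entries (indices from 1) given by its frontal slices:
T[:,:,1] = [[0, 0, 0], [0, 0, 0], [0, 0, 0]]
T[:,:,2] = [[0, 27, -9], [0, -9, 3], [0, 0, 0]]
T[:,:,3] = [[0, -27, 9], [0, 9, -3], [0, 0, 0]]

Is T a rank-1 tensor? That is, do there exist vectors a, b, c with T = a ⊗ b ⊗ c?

If T = a ⊗ b ⊗ c then every fibre of T is a multiple of the corresponding factor, so read the factors off the fibres through the nonzero entry T[1,2,2] = 27.
The mode-1 fibre T[:,2,2] = [27, -9, 0] gives a = [3, -1, 0] (primitive direction); the mode-2 fibre T[1,:,2] = [0, 27, -9] gives b = [0, 3, -1]; then c[k] = T[1,2,k] / (a[1]·b[2]) = [0, 27, -27] / 9 = [0, 3, -3].
Expanding [3, -1, 0] ⊗ [0, 3, -1] ⊗ [0, 3, -3] reproduces all 27 entries of T, so T = [3, -1, 0] ⊗ [0, 3, -1] ⊗ [0, 3, -3] and rank(T) ≤ 1.
Equivalently every frontal slice T[:,:,k] is c[k] times the rank-1 matrix [3, -1, 0] ⊗ [0, 3, -1]. So T has rank 1 (it is nonzero).

Yes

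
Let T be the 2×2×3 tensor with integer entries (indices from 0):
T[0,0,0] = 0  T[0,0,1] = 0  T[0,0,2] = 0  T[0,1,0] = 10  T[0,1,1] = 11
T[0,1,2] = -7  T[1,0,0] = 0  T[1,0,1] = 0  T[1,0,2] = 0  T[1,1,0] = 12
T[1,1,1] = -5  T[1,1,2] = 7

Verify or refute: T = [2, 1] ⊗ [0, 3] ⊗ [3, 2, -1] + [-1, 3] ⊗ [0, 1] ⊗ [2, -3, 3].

No

Reconstruct entry (0,1,0) from the claimed factors: Σₗ aₗ[0]bₗ[1]cₗ[0] = (2)·(3)·(3) + (-1)·(1)·(2) = 16, but T[0,1,0] = 10. The claim is false.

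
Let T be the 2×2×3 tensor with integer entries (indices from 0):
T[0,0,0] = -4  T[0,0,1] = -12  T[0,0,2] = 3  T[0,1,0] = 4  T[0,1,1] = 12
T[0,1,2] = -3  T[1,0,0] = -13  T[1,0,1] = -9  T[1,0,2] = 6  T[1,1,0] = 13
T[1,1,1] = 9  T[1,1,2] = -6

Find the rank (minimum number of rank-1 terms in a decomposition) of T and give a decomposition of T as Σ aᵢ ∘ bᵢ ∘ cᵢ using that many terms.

Lower bound: in the mode-3 unfolding of T (rows indexed by k, columns by (i,j)) the 2×2 minor on rows k ∈ {0, 1}, columns (i,j) ∈ {(0,0), (1,0)} is det [[-4, -13], [-12, -9]] = -120 ≠ 0, so that unfolding has rank ≥ 2 and hence rank(T) ≥ 2 (CP rank is at least every unfolding rank, though it can be larger).
Upper bound: T[:,j,:] = b[j]·M for every slice, with b = (1, -1) and M = [[-4, -12, 3], [-13, -9, 6]] (rows i, columns k).
Splitting M by its rows (i = 0, 1), M = (1, 0)(-4, -12, 3)ᵀ + (0, 1)(-13, -9, 6)ᵀ.
Hence T = (1, 0) ∘ (1, -1) ∘ (-4, -12, 3) + (0, 1) ∘ (1, -1) ∘ (-13, -9, 6), so rank(T) ≤ 2.
These bounds meet, so rank(T) = 2.

rank(T) = 2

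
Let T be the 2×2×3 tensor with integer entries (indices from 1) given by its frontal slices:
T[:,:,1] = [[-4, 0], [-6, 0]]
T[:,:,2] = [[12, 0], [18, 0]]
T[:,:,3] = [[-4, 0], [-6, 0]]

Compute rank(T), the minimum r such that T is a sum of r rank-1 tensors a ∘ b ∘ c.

1

Lower bound: T ≠ 0 (e.g. T[1,1,1] = -4), so rank(T) ≥ 1.
Upper bound: the mode-1 fibre T[:,1,1] = [-4, -6] gives a = [2, 3] (primitive direction); the mode-2 fibre T[1,:,1] = [-4, 0] gives b = [1, 0]; then c[k] = T[1,1,k] / (a[1]·b[1]) = [-4, 12, -4] / 2 = [-2, 6, -2].
Expanding [2, 3] ∘ [1, 0] ∘ [-2, 6, -2] reproduces all 12 entries of T, so T = [2, 3] ∘ [1, 0] ∘ [-2, 6, -2] and rank(T) ≤ 1.
These bounds meet, so rank(T) = 1.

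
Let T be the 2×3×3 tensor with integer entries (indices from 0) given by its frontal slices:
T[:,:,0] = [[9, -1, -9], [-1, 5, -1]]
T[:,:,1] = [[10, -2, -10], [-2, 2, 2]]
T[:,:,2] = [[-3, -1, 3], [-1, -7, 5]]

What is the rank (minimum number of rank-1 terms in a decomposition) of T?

Lower bound: in the mode-2 unfolding of T (rows indexed by j, columns by (i,k)) the 3×3 minor on rows j ∈ {0, 1, 2}, columns (i,k) ∈ {(0,0), (0,1), (1,0)} is det [[9, 10, -1], [-1, -2, 5], [-9, -10, -1]] = 16 ≠ 0, so that unfolding has rank ≥ 3 and hence rank(T) ≥ 3 (CP rank is at least every unfolding rank, though it can be larger).
Upper bound: T is a sum of 3 rank-1 terms, T = [0, 1] ⊗ [0, 2, -1] ⊗ [2, 0, -4] + [1, -1] ⊗ [1, -1, -1] ⊗ [1, 2, 1] + [1, 0] ⊗ [1, 0, -1] ⊗ [8, 8, -4] (one valid choice — decompositions are not unique — normalised so each a, b is primitive with positive first nonzero entry; check it by expanding all entries), so rank(T) ≤ 3.
These bounds meet, so rank(T) = 3.

3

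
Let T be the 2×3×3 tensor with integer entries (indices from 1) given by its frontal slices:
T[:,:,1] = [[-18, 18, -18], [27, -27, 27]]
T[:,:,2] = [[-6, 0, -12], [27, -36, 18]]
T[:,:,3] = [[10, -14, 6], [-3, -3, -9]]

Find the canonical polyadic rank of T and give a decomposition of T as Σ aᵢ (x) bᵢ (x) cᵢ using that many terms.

Lower bound: the mode-2 unfolding of T (rows indexed by j, columns by (i,k) = (1,1), (1,2), (1,3), (2,1), (2,2), (2,3)) is [[-18, -6, 10, 27, 27, -3], [18, 0, -14, -27, -36, -3], [-18, -12, 6, 27, 18, -9]].
There the 2×2 minor on rows j ∈ {1, 2}, columns (i,k) ∈ {(1,1), (1,2)} is det [[-18, -6], [18, 0]] = 108 ≠ 0, so this unfolding has rank ≥ 2; CP rank is at least every unfolding rank, so rank(T) ≥ 2. (This is only a lower bound: in general the CP rank may exceed every unfolding rank, so we still need to exhibit 2 rank-1 terms summing to T.)
Upper bound — finding two terms. Write S_k = T[:,:,k] for the frontal slices: S₁ = [[-18, 18, -18], [27, -27, 27]], S₂ = [[-6, 0, -12], [27, -36, 18]], S₃ = [[10, -14, 6], [-3, -3, -9]].
If T = a₁ (x) b₁ (x) c₁ + a₂ (x) b₂ (x) c₂ then each S_k = c₁[k]·a₁b₁ᵀ + c₂[k]·a₂b₂ᵀ. S₁ and S₂ are linearly independent, so a₁b₁ᵀ and a₂b₂ᵀ must span the same plane of matrices: they are the rank-1 matrices of the form x·S₁ + y·S₂.
The 2×2 minor of x·S₁ + y·S₂ on rows {1,2}, columns {1,2} is 324·xy + 216·y² = 108·(3·x + 2·y)(y), vanishing at (x:y) = (2:-3) and (1:0).
M₁ = 2·S₁ − 3·S₂ = [[-18, 36, 0], [-27, 54, 0]] = (-9)·[2, 3][1, -2, 0]ᵀ and M₂ = S₁ = [[-18, 18, -18], [27, -27, 27]] = (-9)·[2, -3][1, -1, 1]ᵀ, so take a₁ = [2, 3], b₁ = [1, -2, 0], a₂ = [2, -3], b₂ = [1, -1, 1].
Each slice is an integer combination of E₁ = a₁b₁ᵀ and E₂ = a₂b₂ᵀ: S₁ = −9·E₂, S₂ = 3·E₁ − 6·E₂, S₃ = 2·E₁ + 3·E₂; reading off coefficients, c₁ = [0, 3, 2] and c₂ = [-9, -6, 3].
Hence T = [2, 3] (x) [1, -2, 0] (x) [0, 3, 2] + [2, -3] (x) [1, -1, 1] (x) [-9, -6, 3], so rank(T) ≤ 2.
These bounds meet, so rank(T) = 2.

rank(T) = 2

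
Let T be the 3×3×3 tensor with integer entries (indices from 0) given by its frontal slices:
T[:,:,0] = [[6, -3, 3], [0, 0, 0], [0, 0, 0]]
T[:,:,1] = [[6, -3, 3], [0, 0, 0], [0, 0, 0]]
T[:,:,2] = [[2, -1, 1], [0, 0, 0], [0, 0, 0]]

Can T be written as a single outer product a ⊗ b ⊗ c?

If T = a ⊗ b ⊗ c then every fibre of T is a multiple of the corresponding factor, so read the factors off the fibres through the nonzero entry T[0,0,0] = 6.
The mode-1 fibre T[:,0,0] = [6, 0, 0] gives a = [1, 0, 0] (primitive direction); the mode-2 fibre T[0,:,0] = [6, -3, 3] gives b = [2, -1, 1]; then c[k] = T[0,0,k] / (a[0]·b[0]) = [6, 6, 2] / 2 = [3, 3, 1].
Expanding [1, 0, 0] ⊗ [2, -1, 1] ⊗ [3, 3, 1] reproduces all 27 entries of T, so T = [1, 0, 0] ⊗ [2, -1, 1] ⊗ [3, 3, 1] and rank(T) ≤ 1.
Equivalently every frontal slice T[:,:,k] is c[k] times the rank-1 matrix [1, 0, 0] ⊗ [2, -1, 1]. So T has rank 1 (it is nonzero).

Yes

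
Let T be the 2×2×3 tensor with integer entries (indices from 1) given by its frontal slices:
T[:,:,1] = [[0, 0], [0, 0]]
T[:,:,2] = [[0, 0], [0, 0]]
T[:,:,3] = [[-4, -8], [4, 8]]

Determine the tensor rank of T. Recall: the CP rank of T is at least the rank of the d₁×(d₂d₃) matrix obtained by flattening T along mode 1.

1

Lower bound: T ≠ 0 (e.g. T[1,1,3] = -4), so rank(T) ≥ 1.
Upper bound: if T = a (x) b (x) c then every fibre of T is a multiple of the corresponding factor, so read the factors off the fibres through the nonzero entry T[1,1,3] = -4.
The mode-1 fibre T[:,1,3] = [-4, 4] gives a = [1, -1] (primitive direction); the mode-2 fibre T[1,:,3] = [-4, -8] gives b = [1, 2]; then c[k] = T[1,1,k] / (a[1]·b[1]) = [0, 0, -4] / 1 = [0, 0, -4].
Expanding [1, -1] (x) [1, 2] (x) [0, 0, -4] reproduces all 12 entries of T, so T = [1, -1] (x) [1, 2] (x) [0, 0, -4] and rank(T) ≤ 1.
These bounds meet, so rank(T) = 1.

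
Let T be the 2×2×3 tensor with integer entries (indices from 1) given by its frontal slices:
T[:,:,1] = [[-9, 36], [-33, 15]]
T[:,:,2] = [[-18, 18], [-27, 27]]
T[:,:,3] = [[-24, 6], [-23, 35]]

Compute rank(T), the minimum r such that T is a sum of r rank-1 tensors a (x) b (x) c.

Lower bound: the mode-2 unfolding of T (rows indexed by j, columns by (i,k) = (1,1), (1,2), (1,3), (2,1), (2,2), (2,3)) is [[-9, -18, -24, -33, -27, -23], [36, 18, 6, 15, 27, 35]].
There the 2×2 minor on rows j ∈ {1, 2}, columns (i,k) ∈ {(1,1), (1,2)} is det [[-9, -18], [36, 18]] = 486 ≠ 0, so this unfolding has rank ≥ 2; CP rank is at least every unfolding rank, so rank(T) ≥ 2. (Flattening ranks never certify an upper bound on CP rank; for that we must actually write T with 2 rank-1 terms.)
Upper bound — finding two terms. Write S_k = T[:,:,k] for the frontal slices: S₁ = [[-9, 36], [-33, 15]], S₂ = [[-18, 18], [-27, 27]], S₃ = [[-24, 6], [-23, 35]].
If T = a₁ (x) b₁ (x) c₁ + a₂ (x) b₂ (x) c₂ then each S_k = c₁[k]·a₁b₁ᵀ + c₂[k]·a₂b₂ᵀ. S₁ and S₂ are linearly independent, so a₁b₁ᵀ and a₂b₂ᵀ must span the same plane of matrices: they are the rank-1 matrices of the form x·S₁ + y·S₂.
det(x·S₁ + y·S₂) is 1053·x² + 1053·xy = 1053·(x + y)(x), vanishing at (x:y) = (1:-1) and (0:1).
M₁ = S₁ − S₂ = [[9, 18], [-6, -12]] = 3·[3, -2][1, 2]ᵀ and M₂ = S₂ = [[-18, 18], [-27, 27]] = (-9)·[2, 3][1, -1]ᵀ, so take a₁ = [3, -2], b₁ = [1, 2], a₂ = [2, 3], b₂ = [1, -1].
Each slice is an integer combination of E₁ = a₁b₁ᵀ and E₂ = a₂b₂ᵀ: S₁ = 3·E₁ − 9·E₂, S₂ = −9·E₂, S₃ = −2·E₁ − 9·E₂; reading off coefficients, c₁ = [3, 0, -2] and c₂ = [-9, -9, -9].
Hence T = [3, -2] (x) [1, 2] (x) [3, 0, -2] + [2, 3] (x) [1, -1] (x) [-9, -9, -9], so rank(T) ≤ 2.
These bounds meet, so rank(T) = 2.

2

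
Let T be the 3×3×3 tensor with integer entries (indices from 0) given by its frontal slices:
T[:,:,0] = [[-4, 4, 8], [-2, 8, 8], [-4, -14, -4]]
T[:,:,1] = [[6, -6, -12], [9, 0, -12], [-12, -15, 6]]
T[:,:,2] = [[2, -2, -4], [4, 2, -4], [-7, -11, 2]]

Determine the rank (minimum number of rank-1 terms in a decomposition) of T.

Lower bound: the mode-1 unfolding of T (rows indexed by i, columns by (j,k) = (0,0), (0,1), (0,2), (1,0), (1,1), (1,2), (2,0), (2,1), (2,2)) is [[-4, 6, 2, 4, -6, -2, 8, -12, -4], [-2, 9, 4, 8, 0, 2, 8, -12, -4], [-4, -12, -7, -14, -15, -11, -4, 6, 2]].
There the 2×2 minor on rows i ∈ {0, 1}, columns (j,k) ∈ {(0,0), (0,1)} is det [[-4, 6], [-2, 9]] = -24 ≠ 0, so this unfolding has rank ≥ 2; CP rank is at least every unfolding rank, so rank(T) ≥ 2. (Unfolding ranks only ever bound the CP rank from below — rank(T) can be strictly larger than all of them — so the matching upper bound has to come from an explicit 2-term decomposition.)
Upper bound — finding two terms. Write S_k = T[:,:,k] for the frontal slices: S₀ = [[-4, 4, 8], [-2, 8, 8], [-4, -14, -4]], S₁ = [[6, -6, -12], [9, 0, -12], [-12, -15, 6]], S₂ = [[2, -2, -4], [4, 2, -4], [-7, -11, 2]].
If T = a₁ (x) b₁ (x) c₁ + a₂ (x) b₂ (x) c₂ then each S_k = c₁[k]·a₁b₁ᵀ + c₂[k]·a₂b₂ᵀ. S₀ and S₁ are linearly independent, so a₁b₁ᵀ and a₂b₂ᵀ must span the same plane of matrices: they are the rank-1 matrices of the form x·S₀ + y·S₁.
The 2×2 minor of x·S₀ + y·S₁ on rows {0,1}, columns {0,1} is −24·x² + 54·y² = (-6)·(2·x − 3·y)(2·x + 3·y), vanishing at (x:y) = (3:2) and (3:-2).
M₁ = 3·S₀ + 2·S₁ = [[0, 0, 0], [12, 24, 0], [-36, -72, 0]] = 12·(0, 1, -3)(1, 2, 0)ᵀ and M₂ = 3·S₀ − 2·S₁ = [[-24, 24, 48], [-24, 24, 48], [12, -12, -24]] = (-12)·(2, 2, -1)(1, -1, -2)ᵀ, so take a₁ = (0, 1, -3), b₁ = (1, 2, 0), a₂ = (2, 2, -1), b₂ = (1, -1, -2).
Each slice is an integer combination of E₁ = a₁b₁ᵀ and E₂ = a₂b₂ᵀ: S₀ = 2·E₁ − 2·E₂, S₁ = 3·E₁ + 3·E₂, S₂ = 2·E₁ + E₂; reading off coefficients, c₁ = (2, 3, 2) and c₂ = (-2, 3, 1).
Hence T = (0, 1, -3) (x) (1, 2, 0) (x) (2, 3, 2) + (2, 2, -1) (x) (1, -1, -2) (x) (-2, 3, 1), so rank(T) ≤ 2.
These bounds meet, so rank(T) = 2.
Check entry T[0,2,1] = -12: (0)·(0)·(3) + (2)·(-2)·(3) = -12.

2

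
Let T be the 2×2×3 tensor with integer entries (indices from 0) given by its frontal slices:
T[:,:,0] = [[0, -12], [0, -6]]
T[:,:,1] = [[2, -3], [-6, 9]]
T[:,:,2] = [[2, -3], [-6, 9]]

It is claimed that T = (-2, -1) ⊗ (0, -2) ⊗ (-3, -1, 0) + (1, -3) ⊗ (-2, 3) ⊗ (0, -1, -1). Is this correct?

No

Reconstruct entry (0,1,1) from the claimed factors: Σₗ aₗ[0]bₗ[1]cₗ[1] = (-2)·(-2)·(-1) + (1)·(3)·(-1) = -7, but T[0,1,1] = -3. The claim is false.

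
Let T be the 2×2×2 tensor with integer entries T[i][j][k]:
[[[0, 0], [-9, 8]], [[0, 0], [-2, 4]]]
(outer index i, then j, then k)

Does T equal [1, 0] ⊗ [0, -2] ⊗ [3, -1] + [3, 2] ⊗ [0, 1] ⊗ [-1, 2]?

Reconstruct entrywise from the claimed factors. For example, T[1,0,1] = 0 and Σₗ aₗ[1]bₗ[0]cₗ[1] = (0)·(0)·(-1) + (2)·(0)·(2) = 0; checking all 8 entries, every one matches. The claim holds.

Yes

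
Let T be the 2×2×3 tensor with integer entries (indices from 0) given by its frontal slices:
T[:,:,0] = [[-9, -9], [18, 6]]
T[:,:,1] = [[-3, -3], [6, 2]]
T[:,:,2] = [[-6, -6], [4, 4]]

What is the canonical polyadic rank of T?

2

Lower bound: the mode-2 unfolding of T (rows indexed by j, columns by (i,k) = (0,0), (0,1), (0,2), (1,0), (1,1), (1,2)) is [[-9, -3, -6, 18, 6, 4], [-9, -3, -6, 6, 2, 4]].
There the 2×2 minor on rows j ∈ {0, 1}, columns (i,k) ∈ {(0,0), (1,0)} is det [[-9, 18], [-9, 6]] = 108 ≠ 0, so this unfolding has rank ≥ 2; CP rank is at least every unfolding rank, so rank(T) ≥ 2. (This is only a lower bound: in general the CP rank may exceed every unfolding rank, so we still need to exhibit 2 rank-1 terms summing to T.)
Upper bound — finding two terms. Write S_k = T[:,:,k] for the frontal slices: S₀ = [[-9, -9], [18, 6]], S₁ = [[-3, -3], [6, 2]], S₂ = [[-6, -6], [4, 4]].
If T = a₁ ⊗ b₁ ⊗ c₁ + a₂ ⊗ b₂ ⊗ c₂ then each S_k = c₁[k]·a₁b₁ᵀ + c₂[k]·a₂b₂ᵀ. S₀ and S₂ are linearly independent, so a₁b₁ᵀ and a₂b₂ᵀ must span the same plane of matrices: they are the rank-1 matrices of the form x·S₀ + y·S₂.
det(x·S₀ + y·S₂) is 108·x² + 72·xy = 36·(3·x + 2·y)(x), vanishing at (x:y) = (2:-3) and (0:1).
M₁ = 2·S₀ − 3·S₂ = [[0, 0], [24, 0]] = 24·(0, 1)(1, 0)ᵀ and M₂ = S₂ = [[-6, -6], [4, 4]] = (-2)·(3, -2)(1, 1)ᵀ, so take a₁ = (0, 1), b₁ = (1, 0), a₂ = (3, -2), b₂ = (1, 1).
Each slice is an integer combination of E₁ = a₁b₁ᵀ and E₂ = a₂b₂ᵀ: S₀ = 12·E₁ − 3·E₂, S₁ = 4·E₁ − E₂, S₂ = −2·E₂; reading off coefficients, c₁ = (12, 4, 0) and c₂ = (-3, -1, -2).
Hence T = (0, 1) ⊗ (1, 0) ⊗ (12, 4, 0) + (3, -2) ⊗ (1, 1) ⊗ (-3, -1, -2), so rank(T) ≤ 2.
These bounds meet, so rank(T) = 2.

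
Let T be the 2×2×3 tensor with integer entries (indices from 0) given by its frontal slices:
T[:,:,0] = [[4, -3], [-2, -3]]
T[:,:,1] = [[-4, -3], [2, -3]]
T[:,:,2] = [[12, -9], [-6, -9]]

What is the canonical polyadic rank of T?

2

Lower bound: in the mode-1 unfolding of T (rows indexed by i, columns by (j,k)) the 2×2 minor on rows i ∈ {0, 1}, columns (j,k) ∈ {(0,0), (1,0)} is det [[4, -3], [-2, -3]] = -18 ≠ 0, so that unfolding has rank ≥ 2 and hence rank(T) ≥ 2 (CP rank is at least every unfolding rank, though it can be larger).
Upper bound: with S_k = T[:,:,k], the two rank-1 terms a₁b₁ᵀ, a₂b₂ᵀ are the rank-1 members of the pencil x·S₀ + y·S₁.
det(x·S₀ + y·S₁) is −18·x² + 18·y² = (-18)·(x − y)(x + y), vanishing at (x:y) = (1:1) and (1:-1).
M₁ = S₀ + S₁ = [[0, -6], [0, -6]] = (-6)·[1, 1][0, 1]ᵀ and M₂ = S₀ − S₁ = [[8, 0], [-4, 0]] = 4·[2, -1][1, 0]ᵀ, so take a₁ = [1, 1], b₁ = [0, 1], a₂ = [2, -1], b₂ = [1, 0].
Each slice is an integer combination of E₁ = a₁b₁ᵀ and E₂ = a₂b₂ᵀ: S₀ = −3·E₁ + 2·E₂, S₁ = −3·E₁ − 2·E₂, S₂ = −9·E₁ + 6·E₂; reading off coefficients, c₁ = [-3, -3, -9] and c₂ = [2, -2, 6].
Hence T = [1, 1] (x) [0, 1] (x) [-3, -3, -9] + [2, -1] (x) [1, 0] (x) [2, -2, 6], so rank(T) ≤ 2.
These bounds meet, so rank(T) = 2.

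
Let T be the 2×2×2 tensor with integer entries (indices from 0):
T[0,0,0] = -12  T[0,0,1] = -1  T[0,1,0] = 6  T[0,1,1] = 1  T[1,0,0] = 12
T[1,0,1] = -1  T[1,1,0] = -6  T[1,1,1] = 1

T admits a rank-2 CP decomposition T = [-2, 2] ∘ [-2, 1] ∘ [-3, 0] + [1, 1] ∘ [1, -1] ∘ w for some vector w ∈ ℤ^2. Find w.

Subtract the known terms from T to get the rank-1 residual R = [1, 1] ∘ [1, -1] ∘ w, so R[i,j,k] = a[i]·b[j]·w[k]. Pick indices with nonzero a[0]·b[0] = (1)·(1) = 1. Only the fibre through (0,0,·) is needed: R[0,0,:] = T[0,0,:] − Σₗ aₗ[0]bₗ[0]cₗ = [-12, -1] − (-2)·(-2)·[-3, 0] = [0, -1]. Then w[k] = R[0,0,k] / 1 for each k, giving w = [0, -1] / 1 = [0, -1].

w = [0, -1]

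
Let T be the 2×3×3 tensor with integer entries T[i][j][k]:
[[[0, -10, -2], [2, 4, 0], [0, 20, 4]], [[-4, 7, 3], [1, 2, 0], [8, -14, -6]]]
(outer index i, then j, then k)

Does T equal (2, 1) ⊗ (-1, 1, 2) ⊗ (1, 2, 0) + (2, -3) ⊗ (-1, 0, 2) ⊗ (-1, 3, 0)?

No

Reconstruct entry (0,0,2) from the claimed factors: Σₗ aₗ[0]bₗ[0]cₗ[2] = (2)·(-1)·(0) + (2)·(-1)·(0) = 0, but T[0,0,2] = -2. The claim is false.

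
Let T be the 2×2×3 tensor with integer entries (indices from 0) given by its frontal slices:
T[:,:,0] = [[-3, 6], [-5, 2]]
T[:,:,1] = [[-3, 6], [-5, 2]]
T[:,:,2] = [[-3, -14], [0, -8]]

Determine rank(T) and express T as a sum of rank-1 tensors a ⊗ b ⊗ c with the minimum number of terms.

Lower bound: the mode-1 unfolding of T (rows indexed by i, columns by (j,k) = (0,0), (0,1), (0,2), (1,0), (1,1), (1,2)) is [[-3, -3, -3, 6, 6, -14], [-5, -5, 0, 2, 2, -8]].
There the 2×2 minor on rows i ∈ {0, 1}, columns (j,k) ∈ {(0,0), (0,2)} is det [[-3, -3], [-5, 0]] = -15 ≠ 0, so this unfolding has rank ≥ 2; CP rank is at least every unfolding rank, so rank(T) ≥ 2. (This is only a lower bound: in general the CP rank may exceed every unfolding rank, so we still need to exhibit 2 rank-1 terms summing to T.)
Upper bound — finding two terms. Write S_k = T[:,:,k] for the frontal slices: S₀ = [[-3, 6], [-5, 2]], S₁ = [[-3, 6], [-5, 2]], S₂ = [[-3, -14], [0, -8]].
If T = a₁ ⊗ b₁ ⊗ c₁ + a₂ ⊗ b₂ ⊗ c₂ then each S_k = c₁[k]·a₁b₁ᵀ + c₂[k]·a₂b₂ᵀ. S₀ and S₂ are linearly independent, so a₁b₁ᵀ and a₂b₂ᵀ must span the same plane of matrices: they are the rank-1 matrices of the form x·S₀ + y·S₂.
det(x·S₀ + y·S₂) is 24·x² − 52·xy + 24·y² = 4·(2·x − 3·y)(3·x − 2·y), vanishing at (x:y) = (3:2) and (2:3).
M₁ = 3·S₀ + 2·S₂ = [[-15, -10], [-15, -10]] = (-5)·[1, 1][3, 2]ᵀ and M₂ = 2·S₀ + 3·S₂ = [[-15, -30], [-10, -20]] = (-5)·[3, 2][1, 2]ᵀ, so take a₁ = [1, 1], b₁ = [3, 2], a₂ = [3, 2], b₂ = [1, 2].
Each slice is an integer combination of E₁ = a₁b₁ᵀ and E₂ = a₂b₂ᵀ: S₀ = −3·E₁ + 2·E₂, S₁ = −3·E₁ + 2·E₂, S₂ = 2·E₁ − 3·E₂; reading off coefficients, c₁ = [-3, -3, 2] and c₂ = [2, 2, -3].
Hence T = [1, 1] ⊗ [3, 2] ⊗ [-3, -3, 2] + [3, 2] ⊗ [1, 2] ⊗ [2, 2, -3], so rank(T) ≤ 2.
These bounds meet, so rank(T) = 2.

rank(T) = 2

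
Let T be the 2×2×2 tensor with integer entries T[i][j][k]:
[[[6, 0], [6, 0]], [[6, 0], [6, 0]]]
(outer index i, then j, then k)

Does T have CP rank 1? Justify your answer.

Yes

If T = a ⊗ b ⊗ c then every fibre of T is a multiple of the corresponding factor, so read the factors off the fibres through the nonzero entry T[0,0,0] = 6.
The mode-1 fibre T[:,0,0] = [6, 6] gives a = (1, 1) (primitive direction); the mode-2 fibre T[0,:,0] = [6, 6] gives b = (1, 1); then c[k] = T[0,0,k] / (a[0]·b[0]) = [6, 0] / 1 = (6, 0).
Expanding (1, 1) ⊗ (1, 1) ⊗ (6, 0) reproduces all 8 entries of T, so T = (1, 1) ⊗ (1, 1) ⊗ (6, 0) and rank(T) ≤ 1.
Equivalently every frontal slice T[:,:,k] is c[k] times the rank-1 matrix (1, 1) ⊗ (1, 1). So T has rank 1 (it is nonzero).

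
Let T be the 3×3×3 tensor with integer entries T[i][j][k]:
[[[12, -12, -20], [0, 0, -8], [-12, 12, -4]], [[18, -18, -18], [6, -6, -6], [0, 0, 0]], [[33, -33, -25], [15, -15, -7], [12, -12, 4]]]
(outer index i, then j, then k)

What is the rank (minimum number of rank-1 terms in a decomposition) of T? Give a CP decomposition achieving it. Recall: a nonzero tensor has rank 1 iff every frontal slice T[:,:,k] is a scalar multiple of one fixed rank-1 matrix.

Lower bound: the mode-3 unfolding of T (rows indexed by k, columns by (i,j) = (0,0), (0,1), (0,2), (1,0), (1,1), (1,2), (2,0), (2,1), (2,2)) is [[12, 0, -12, 18, 6, 0, 33, 15, 12], [-12, 0, 12, -18, -6, 0, -33, -15, -12], [-20, -8, -4, -18, -6, 0, -25, -7, 4]].
There the 2×2 minor on rows k ∈ {0, 2}, columns (i,j) ∈ {(0,0), (0,1)} is det [[12, 0], [-20, -8]] = -96 ≠ 0, so this unfolding has rank ≥ 2; CP rank is at least every unfolding rank, so rank(T) ≥ 2. (Unfolding ranks only ever bound the CP rank from below — rank(T) can be strictly larger than all of them — so the matching upper bound has to come from an explicit 2-term decomposition.)
Upper bound — finding two terms. Write S_k = T[:,:,k] for the frontal slices: S₀ = [[12, 0, -12], [18, 6, 0], [33, 15, 12]], S₁ = [[-12, 0, 12], [-18, -6, 0], [-33, -15, -12]], S₂ = [[-20, -8, -4], [-18, -6, 0], [-25, -7, 4]].
If T = a₁ ⊗ b₁ ⊗ c₁ + a₂ ⊗ b₂ ⊗ c₂ then each S_k = c₁[k]·a₁b₁ᵀ + c₂[k]·a₂b₂ᵀ. S₀ and S₂ are linearly independent, so a₁b₁ᵀ and a₂b₂ᵀ must span the same plane of matrices: they are the rank-1 matrices of the form x·S₀ + y·S₂.
The 2×2 minor of x·S₀ + y·S₂ on rows {0,1}, columns {0,1} is 72·x² − 48·xy − 24·y² = 24·(x − y)(3·x + y), vanishing at (x:y) = (1:1) and (1:-3).
M₁ = S₀ + S₂ = [[-8, -8, -16], [0, 0, 0], [8, 8, 16]] = (-8)·(1, 0, -1)(1, 1, 2)ᵀ and M₂ = S₀ − 3·S₂ = [[72, 24, 0], [72, 24, 0], [108, 36, 0]] = 12·(2, 2, 3)(3, 1, 0)ᵀ, so take a₁ = (1, 0, -1), b₁ = (1, 1, 2), a₂ = (2, 2, 3), b₂ = (3, 1, 0).
Each slice is an integer combination of E₁ = a₁b₁ᵀ and E₂ = a₂b₂ᵀ: S₀ = −6·E₁ + 3·E₂, S₁ = 6·E₁ − 3·E₂, S₂ = −2·E₁ − 3·E₂; reading off coefficients, c₁ = (-6, 6, -2) and c₂ = (3, -3, -3).
Hence T = (1, 0, -1) ⊗ (1, 1, 2) ⊗ (-6, 6, -2) + (2, 2, 3) ⊗ (3, 1, 0) ⊗ (3, -3, -3), so rank(T) ≤ 2.
These bounds meet, so rank(T) = 2.

rank(T) = 2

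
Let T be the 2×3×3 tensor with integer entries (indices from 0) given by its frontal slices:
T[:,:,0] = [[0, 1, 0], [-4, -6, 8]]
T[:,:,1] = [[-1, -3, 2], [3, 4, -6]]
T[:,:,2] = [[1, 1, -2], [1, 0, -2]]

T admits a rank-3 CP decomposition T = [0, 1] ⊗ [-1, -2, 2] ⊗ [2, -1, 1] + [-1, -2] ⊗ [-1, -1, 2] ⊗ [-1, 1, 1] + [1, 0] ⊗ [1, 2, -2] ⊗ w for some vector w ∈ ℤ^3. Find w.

w = [1, -2, 0]

Subtract the known terms from T to get the rank-1 residual R = [1, 0] ⊗ [1, 2, -2] ⊗ w, so R[i,j,k] = a[i]·b[j]·w[k]. Pick indices with nonzero a[0]·b[0] = (1)·(1) = 1. Only the fibre through (0,0,·) is needed: R[0,0,:] = T[0,0,:] − Σₗ aₗ[0]bₗ[0]cₗ = [0, -1, 1] − (0)·(-1)·[2, -1, 1] − (-1)·(-1)·[-1, 1, 1] = [1, -2, 0]. Then w[k] = R[0,0,k] / 1 for each k, giving w = [1, -2, 0] / 1 = [1, -2, 0].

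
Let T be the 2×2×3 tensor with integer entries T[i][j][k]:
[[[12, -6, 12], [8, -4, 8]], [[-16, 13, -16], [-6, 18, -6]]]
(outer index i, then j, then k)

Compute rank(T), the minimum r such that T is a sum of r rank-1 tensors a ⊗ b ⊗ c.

Lower bound: in the mode-3 unfolding of T (rows indexed by k, columns by (i,j)) the 2×2 minor on rows k ∈ {0, 1}, columns (i,j) ∈ {(0,0), (1,0)} is det [[12, -16], [-6, 13]] = 60 ≠ 0, so that unfolding has rank ≥ 2 and hence rank(T) ≥ 2 (CP rank is at least every unfolding rank, though it can be larger).
Upper bound: with S_k = T[:,:,k], the two rank-1 terms a₁b₁ᵀ, a₂b₂ᵀ are the rank-1 members of the pencil x·S₀ + y·S₁.
det(x·S₀ + y·S₁) is 56·x² + 84·xy − 56·y² = 28·(x + 2·y)(2·x − y), vanishing at (x:y) = (2:-1) and (1:2).
M₁ = 2·S₀ − S₁ = [[30, 20], [-45, -30]] = 5·(2, -3)(3, 2)ᵀ and M₂ = S₀ + 2·S₁ = [[0, 0], [10, 30]] = 10·(0, 1)(1, 3)ᵀ, so take a₁ = (2, -3), b₁ = (3, 2), a₂ = (0, 1), b₂ = (1, 3).
Each slice is an integer combination of E₁ = a₁b₁ᵀ and E₂ = a₂b₂ᵀ: S₀ = 2·E₁ + 2·E₂, S₁ = −E₁ + 4·E₂, S₂ = 2·E₁ + 2·E₂; reading off coefficients, c₁ = (2, -1, 2) and c₂ = (2, 4, 2).
Hence T = (2, -3) ⊗ (3, 2) ⊗ (2, -1, 2) + (0, 1) ⊗ (1, 3) ⊗ (2, 4, 2), so rank(T) ≤ 2.
These bounds meet, so rank(T) = 2.

2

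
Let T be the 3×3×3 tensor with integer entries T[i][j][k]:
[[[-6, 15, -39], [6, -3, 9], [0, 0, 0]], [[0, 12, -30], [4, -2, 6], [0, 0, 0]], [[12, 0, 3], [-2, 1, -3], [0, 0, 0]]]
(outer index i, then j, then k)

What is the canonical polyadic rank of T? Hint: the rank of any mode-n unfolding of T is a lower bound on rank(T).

Lower bound: in the mode-1 unfolding of T (rows indexed by i, columns by (j,k)) the 2×2 minor on rows i ∈ {0, 1}, columns (j,k) ∈ {(0,0), (0,1)} is det [[-6, 15], [0, 12]] = -72 ≠ 0, so that unfolding has rank ≥ 2 and hence rank(T) ≥ 2 (CP rank is at least every unfolding rank, though it can be larger).
Upper bound: with S_k = T[:,:,k], the two rank-1 terms a₁b₁ᵀ, a₂b₂ᵀ are the rank-1 members of the pencil x·S₀ + y·S₁.
The 2×2 minor of x·S₀ + y·S₁ on rows {0,1}, columns {0,1} is −24·x² + 6·y² = (-6)·(2·x − y)(2·x + y), vanishing at (x:y) = (1:2) and (1:-2).
M₁ = S₀ + 2·S₁ = [[24, 0, 0], [24, 0, 0], [12, 0, 0]] = 12·[2, 2, 1][1, 0, 0]ᵀ and M₂ = S₀ − 2·S₁ = [[-36, 12, 0], [-24, 8, 0], [12, -4, 0]] = (-4)·[3, 2, -1][3, -1, 0]ᵀ, so take a₁ = [2, 2, 1], b₁ = [1, 0, 0], a₂ = [3, 2, -1], b₂ = [3, -1, 0].
Each slice is an integer combination of E₁ = a₁b₁ᵀ and E₂ = a₂b₂ᵀ: S₀ = 6·E₁ − 2·E₂, S₁ = 3·E₁ + E₂, S₂ = −6·E₁ − 3·E₂; reading off coefficients, c₁ = [6, 3, -6] and c₂ = [-2, 1, -3].
Hence T = [2, 2, 1] ⊗ [1, 0, 0] ⊗ [6, 3, -6] + [3, 2, -1] ⊗ [3, -1, 0] ⊗ [-2, 1, -3], so rank(T) ≤ 2.
These bounds meet, so rank(T) = 2.

2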